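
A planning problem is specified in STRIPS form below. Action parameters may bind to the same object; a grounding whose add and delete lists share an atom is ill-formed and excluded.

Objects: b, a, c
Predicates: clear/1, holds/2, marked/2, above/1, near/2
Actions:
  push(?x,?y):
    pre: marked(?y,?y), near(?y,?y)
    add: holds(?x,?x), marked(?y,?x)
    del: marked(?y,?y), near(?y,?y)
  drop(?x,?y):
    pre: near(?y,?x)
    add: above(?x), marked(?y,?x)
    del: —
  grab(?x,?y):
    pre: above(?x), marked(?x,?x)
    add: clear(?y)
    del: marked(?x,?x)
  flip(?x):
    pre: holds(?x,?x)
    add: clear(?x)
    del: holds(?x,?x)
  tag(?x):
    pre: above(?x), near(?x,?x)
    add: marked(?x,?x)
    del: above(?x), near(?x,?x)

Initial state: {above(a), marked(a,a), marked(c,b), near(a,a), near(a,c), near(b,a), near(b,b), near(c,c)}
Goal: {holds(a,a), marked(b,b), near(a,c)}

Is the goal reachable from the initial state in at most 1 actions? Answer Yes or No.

No

1. drop(b,b)  →  {above(a), above(b), marked(a,a), marked(b,b), marked(c,b), near(a,a), near(a,c), near(b,a), near(b,b), near(c,c)}
2. drop(c,c)  →  {above(a), above(b), above(c), marked(a,a), marked(b,b), marked(c,b), marked(c,c), near(a,a), near(a,c), near(b,a), near(b,b), near(c,c)}
3. push(a,c)  →  {above(a), above(b), above(c), holds(a,a), marked(a,a), marked(b,b), marked(c,a), marked(c,b), near(a,a), near(a,c), near(b,a), near(b,b)}
optimal plan length = 3; 3 > 1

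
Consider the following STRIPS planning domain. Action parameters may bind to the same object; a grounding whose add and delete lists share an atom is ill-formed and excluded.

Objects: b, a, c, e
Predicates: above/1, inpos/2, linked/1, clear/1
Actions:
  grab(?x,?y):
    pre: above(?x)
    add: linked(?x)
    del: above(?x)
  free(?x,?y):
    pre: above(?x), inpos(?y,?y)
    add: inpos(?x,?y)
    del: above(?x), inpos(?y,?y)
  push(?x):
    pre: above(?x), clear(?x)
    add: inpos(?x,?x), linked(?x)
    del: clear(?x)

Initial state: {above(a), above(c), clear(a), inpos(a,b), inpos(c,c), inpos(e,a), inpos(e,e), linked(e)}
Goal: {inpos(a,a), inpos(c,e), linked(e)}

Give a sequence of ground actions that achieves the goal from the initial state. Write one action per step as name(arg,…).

1. free(c,e)  →  {above(a), clear(a), inpos(a,b), inpos(c,c), inpos(c,e), inpos(e,a), linked(e)}
2. push(a)  →  {above(a), inpos(a,a), inpos(a,b), inpos(c,c), inpos(c,e), inpos(e,a), linked(a), linked(e)}

free(c,e); push(a)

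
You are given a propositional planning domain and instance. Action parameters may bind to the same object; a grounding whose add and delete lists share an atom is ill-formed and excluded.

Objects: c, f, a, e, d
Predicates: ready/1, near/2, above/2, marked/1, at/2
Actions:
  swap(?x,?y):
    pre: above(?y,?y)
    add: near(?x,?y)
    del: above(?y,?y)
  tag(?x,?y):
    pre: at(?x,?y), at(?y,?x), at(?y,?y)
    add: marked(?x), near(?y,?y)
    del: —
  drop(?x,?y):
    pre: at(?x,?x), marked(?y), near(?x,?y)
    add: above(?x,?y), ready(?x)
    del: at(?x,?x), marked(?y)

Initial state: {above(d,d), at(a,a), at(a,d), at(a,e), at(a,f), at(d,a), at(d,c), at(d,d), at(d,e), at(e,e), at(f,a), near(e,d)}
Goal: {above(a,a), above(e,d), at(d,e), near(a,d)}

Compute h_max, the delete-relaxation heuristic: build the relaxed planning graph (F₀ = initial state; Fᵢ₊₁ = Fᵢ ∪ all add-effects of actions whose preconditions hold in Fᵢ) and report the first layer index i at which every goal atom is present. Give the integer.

2

F0 = init (12 atoms)
F1 = F0 ∪ {marked(a), marked(d), marked(e), marked(f), near(a,a), near(a,d), near(c,d), near(d,d), near(e,e), near(f,d)}  (22 atoms)
F2 = F1 ∪ {above(a,a), above(a,d), above(e,d), above(e,e), ready(a), ready(d), ready(e)}  (29 atoms)
goal ⊆ F2  ⇒  h_max = 2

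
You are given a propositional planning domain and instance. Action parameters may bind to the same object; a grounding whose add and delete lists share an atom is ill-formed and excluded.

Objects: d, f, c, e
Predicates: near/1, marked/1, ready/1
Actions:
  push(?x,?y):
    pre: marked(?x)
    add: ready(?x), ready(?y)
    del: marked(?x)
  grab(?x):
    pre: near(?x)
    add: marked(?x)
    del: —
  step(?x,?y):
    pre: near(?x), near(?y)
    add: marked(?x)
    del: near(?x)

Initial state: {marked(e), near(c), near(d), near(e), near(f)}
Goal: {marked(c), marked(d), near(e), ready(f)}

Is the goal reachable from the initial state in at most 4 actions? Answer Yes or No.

Yes

1. push(e,f)  →  {near(c), near(d), near(e), near(f), ready(e), ready(f)}
2. grab(d)  →  {marked(d), near(c), near(d), near(e), near(f), ready(e), ready(f)}
3. grab(c)  →  {marked(c), marked(d), near(c), near(d), near(e), near(f), ready(e), ready(f)}
optimal plan length = 3; 3 ≤ 4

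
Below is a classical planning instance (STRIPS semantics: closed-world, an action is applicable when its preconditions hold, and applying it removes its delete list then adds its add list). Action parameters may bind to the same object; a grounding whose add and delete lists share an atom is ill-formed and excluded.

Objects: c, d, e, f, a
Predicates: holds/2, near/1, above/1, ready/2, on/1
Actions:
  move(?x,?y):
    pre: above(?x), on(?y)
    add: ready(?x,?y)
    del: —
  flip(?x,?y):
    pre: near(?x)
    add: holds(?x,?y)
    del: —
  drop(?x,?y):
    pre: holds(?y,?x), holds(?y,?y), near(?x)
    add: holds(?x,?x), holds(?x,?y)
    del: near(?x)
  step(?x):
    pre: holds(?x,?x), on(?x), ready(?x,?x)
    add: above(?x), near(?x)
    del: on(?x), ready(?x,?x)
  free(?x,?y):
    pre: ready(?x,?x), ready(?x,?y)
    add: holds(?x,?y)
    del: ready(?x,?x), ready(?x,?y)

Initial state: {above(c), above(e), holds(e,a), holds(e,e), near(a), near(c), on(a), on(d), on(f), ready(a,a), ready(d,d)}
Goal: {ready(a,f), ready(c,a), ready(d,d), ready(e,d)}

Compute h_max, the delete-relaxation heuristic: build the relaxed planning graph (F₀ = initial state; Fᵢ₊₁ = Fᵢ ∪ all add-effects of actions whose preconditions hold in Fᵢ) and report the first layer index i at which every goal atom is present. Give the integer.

F0 = init (11 atoms)
F1 = F0 ∪ {holds(a,a), holds(a,c), holds(a,d), holds(a,e), holds(a,f), holds(c,a), holds(c,c), holds(c,d), holds(c,e), holds(c,f), holds(d,d), ready(c,a), ready(c,d), ready(c,f), ready(e,a), ready(e,d), ready(e,f)}  (28 atoms)
F2 = F1 ∪ {above(a), above(d), near(d)}  (31 atoms)
F3 = F2 ∪ {holds(d,a), holds(d,c), holds(d,e), holds(d,f), ready(a,d), ready(a,f), ready(d,a), ready(d,f)}  (39 atoms)
goal ⊆ F3  ⇒  h_max = 3

3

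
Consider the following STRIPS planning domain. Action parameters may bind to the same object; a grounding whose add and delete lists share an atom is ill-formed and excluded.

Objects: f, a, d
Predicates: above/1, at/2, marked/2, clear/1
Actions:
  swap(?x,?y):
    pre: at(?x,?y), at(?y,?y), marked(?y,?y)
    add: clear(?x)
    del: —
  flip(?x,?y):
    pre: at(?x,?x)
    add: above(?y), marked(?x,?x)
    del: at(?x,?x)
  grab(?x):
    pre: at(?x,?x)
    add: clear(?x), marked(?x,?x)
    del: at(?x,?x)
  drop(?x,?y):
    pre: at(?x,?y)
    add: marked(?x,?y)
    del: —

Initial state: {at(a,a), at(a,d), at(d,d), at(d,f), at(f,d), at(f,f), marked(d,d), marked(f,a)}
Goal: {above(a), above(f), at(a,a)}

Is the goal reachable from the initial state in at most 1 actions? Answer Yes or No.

1. flip(f,f)  →  {above(f), at(a,a), at(a,d), at(d,d), at(d,f), at(f,d), marked(d,d), marked(f,a), marked(f,f)}
2. flip(d,a)  →  {above(a), above(f), at(a,a), at(a,d), at(d,f), at(f,d), marked(d,d), marked(f,a), marked(f,f)}
optimal plan length = 2; 2 > 1

No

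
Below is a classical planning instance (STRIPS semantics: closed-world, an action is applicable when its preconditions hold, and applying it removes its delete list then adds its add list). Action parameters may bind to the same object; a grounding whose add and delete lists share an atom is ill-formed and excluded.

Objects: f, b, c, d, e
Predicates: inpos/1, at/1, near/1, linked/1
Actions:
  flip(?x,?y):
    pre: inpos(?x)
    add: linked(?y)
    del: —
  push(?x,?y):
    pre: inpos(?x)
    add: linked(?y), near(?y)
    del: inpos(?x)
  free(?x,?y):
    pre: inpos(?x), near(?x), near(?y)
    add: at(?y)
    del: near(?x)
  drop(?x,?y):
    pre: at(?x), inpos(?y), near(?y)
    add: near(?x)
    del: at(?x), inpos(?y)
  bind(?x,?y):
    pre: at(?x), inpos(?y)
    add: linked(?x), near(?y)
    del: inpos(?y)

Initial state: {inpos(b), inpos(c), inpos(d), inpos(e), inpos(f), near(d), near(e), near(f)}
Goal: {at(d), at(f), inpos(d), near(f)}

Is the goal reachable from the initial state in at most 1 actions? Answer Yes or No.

1. free(d,d)  →  {at(d), inpos(b), inpos(c), inpos(d), inpos(e), inpos(f), near(e), near(f)}
2. free(e,f)  →  {at(d), at(f), inpos(b), inpos(c), inpos(d), inpos(e), inpos(f), near(f)}
optimal plan length = 2; 2 > 1

No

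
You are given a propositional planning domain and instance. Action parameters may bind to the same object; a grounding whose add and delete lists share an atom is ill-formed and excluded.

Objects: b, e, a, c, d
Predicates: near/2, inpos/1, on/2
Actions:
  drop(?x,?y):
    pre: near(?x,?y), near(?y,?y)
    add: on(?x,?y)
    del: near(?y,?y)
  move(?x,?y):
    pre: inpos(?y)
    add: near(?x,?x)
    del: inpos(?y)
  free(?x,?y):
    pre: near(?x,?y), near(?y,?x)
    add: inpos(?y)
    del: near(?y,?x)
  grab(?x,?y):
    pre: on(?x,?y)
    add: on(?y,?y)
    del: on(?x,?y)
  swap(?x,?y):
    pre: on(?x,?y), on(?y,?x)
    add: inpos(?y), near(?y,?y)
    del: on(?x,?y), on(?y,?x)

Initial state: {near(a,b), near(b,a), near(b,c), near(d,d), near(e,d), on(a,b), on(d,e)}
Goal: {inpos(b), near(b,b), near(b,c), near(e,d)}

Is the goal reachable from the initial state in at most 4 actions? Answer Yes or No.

1. grab(a,b)  →  {near(a,b), near(b,a), near(b,c), near(d,d), near(e,d), on(b,b), on(d,e)}
2. swap(b,b)  →  {inpos(b), near(a,b), near(b,a), near(b,b), near(b,c), near(d,d), near(e,d), on(d,e)}
optimal plan length = 2; 2 ≤ 4

Yes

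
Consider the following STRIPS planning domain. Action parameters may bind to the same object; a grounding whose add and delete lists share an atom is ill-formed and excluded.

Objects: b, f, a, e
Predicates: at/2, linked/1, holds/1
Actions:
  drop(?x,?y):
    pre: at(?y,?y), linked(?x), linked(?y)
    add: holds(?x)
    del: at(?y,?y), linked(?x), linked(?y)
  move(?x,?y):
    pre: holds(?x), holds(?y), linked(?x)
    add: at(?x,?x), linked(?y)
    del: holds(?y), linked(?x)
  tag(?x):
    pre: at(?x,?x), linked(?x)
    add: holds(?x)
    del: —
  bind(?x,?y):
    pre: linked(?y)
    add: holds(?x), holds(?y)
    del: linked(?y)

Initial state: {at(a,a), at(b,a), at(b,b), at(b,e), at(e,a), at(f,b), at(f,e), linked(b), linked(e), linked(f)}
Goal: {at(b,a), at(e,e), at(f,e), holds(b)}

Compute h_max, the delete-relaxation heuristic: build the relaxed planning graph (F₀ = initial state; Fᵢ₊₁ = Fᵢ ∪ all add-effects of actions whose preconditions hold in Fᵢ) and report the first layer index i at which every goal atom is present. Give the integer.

2

F0 = init (10 atoms)
F1 = F0 ∪ {holds(a), holds(b), holds(e), holds(f)}  (14 atoms)
F2 = F1 ∪ {at(e,e), at(f,f), linked(a)}  (17 atoms)
goal ⊆ F2  ⇒  h_max = 2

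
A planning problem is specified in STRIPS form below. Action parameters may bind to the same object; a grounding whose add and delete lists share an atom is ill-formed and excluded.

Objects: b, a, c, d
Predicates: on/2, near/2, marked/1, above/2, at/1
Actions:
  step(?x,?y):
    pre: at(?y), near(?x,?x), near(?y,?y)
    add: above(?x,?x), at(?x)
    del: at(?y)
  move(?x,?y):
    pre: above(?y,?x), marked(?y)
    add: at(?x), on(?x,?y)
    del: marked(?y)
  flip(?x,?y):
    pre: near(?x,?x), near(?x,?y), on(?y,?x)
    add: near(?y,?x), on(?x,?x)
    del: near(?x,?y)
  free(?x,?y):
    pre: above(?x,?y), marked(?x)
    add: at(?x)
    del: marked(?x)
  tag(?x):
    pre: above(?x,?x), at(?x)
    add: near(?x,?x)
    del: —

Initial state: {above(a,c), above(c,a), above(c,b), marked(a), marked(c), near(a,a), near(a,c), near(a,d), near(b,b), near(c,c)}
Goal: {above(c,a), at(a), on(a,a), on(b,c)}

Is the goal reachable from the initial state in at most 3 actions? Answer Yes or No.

1. move(b,c)  →  {above(a,c), above(c,a), above(c,b), at(b), marked(a), near(a,a), near(a,c), near(a,d), near(b,b), near(c,c), on(b,c)}
2. step(a,b)  →  {above(a,a), above(a,c), above(c,a), above(c,b), at(a), marked(a), near(a,a), near(a,c), near(a,d), near(b,b), near(c,c), on(b,c)}
3. move(a,a)  →  {above(a,a), above(a,c), above(c,a), above(c,b), at(a), near(a,a), near(a,c), near(a,d), near(b,b), near(c,c), on(a,a), on(b,c)}
optimal plan length = 3; 3 ≤ 3

Yes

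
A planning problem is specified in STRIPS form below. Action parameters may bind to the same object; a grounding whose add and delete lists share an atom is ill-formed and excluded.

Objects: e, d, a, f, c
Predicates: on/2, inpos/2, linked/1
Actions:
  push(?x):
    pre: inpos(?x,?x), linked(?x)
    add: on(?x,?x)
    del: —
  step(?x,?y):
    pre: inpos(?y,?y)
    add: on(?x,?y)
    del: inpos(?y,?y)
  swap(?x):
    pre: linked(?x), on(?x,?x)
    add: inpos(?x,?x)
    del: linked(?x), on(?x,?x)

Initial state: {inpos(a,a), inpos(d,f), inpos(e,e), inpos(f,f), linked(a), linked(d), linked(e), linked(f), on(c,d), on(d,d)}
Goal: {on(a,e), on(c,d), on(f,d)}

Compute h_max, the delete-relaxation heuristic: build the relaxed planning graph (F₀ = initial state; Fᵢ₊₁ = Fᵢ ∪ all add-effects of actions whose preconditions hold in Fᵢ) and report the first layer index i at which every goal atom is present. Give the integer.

2

F0 = init (10 atoms)
F1 = F0 ∪ {inpos(d,d), on(a,a), on(a,e), on(a,f), on(c,a), on(c,e), on(c,f), on(d,a), on(d,e), on(d,f), on(e,a), on(e,e), on(e,f), on(f,a), on(f,e), on(f,f)}  (26 atoms)
F2 = F1 ∪ {on(a,d), on(e,d), on(f,d)}  (29 atoms)
goal ⊆ F2  ⇒  h_max = 2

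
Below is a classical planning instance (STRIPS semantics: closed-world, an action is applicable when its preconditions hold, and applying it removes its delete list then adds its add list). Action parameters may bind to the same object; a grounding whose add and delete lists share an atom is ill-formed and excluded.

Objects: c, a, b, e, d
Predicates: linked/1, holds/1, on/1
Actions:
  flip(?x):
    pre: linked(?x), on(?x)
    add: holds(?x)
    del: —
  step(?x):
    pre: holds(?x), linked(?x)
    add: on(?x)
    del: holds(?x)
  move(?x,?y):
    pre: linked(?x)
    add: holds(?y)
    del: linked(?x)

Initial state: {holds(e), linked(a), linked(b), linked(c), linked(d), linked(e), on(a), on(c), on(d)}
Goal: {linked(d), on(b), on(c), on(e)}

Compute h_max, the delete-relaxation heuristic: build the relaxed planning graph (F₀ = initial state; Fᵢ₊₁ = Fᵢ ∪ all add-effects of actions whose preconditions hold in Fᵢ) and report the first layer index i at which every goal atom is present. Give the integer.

F0 = init (9 atoms)
F1 = F0 ∪ {holds(a), holds(b), holds(c), holds(d), on(e)}  (14 atoms)
F2 = F1 ∪ {on(b)}  (15 atoms)
goal ⊆ F2  ⇒  h_max = 2

2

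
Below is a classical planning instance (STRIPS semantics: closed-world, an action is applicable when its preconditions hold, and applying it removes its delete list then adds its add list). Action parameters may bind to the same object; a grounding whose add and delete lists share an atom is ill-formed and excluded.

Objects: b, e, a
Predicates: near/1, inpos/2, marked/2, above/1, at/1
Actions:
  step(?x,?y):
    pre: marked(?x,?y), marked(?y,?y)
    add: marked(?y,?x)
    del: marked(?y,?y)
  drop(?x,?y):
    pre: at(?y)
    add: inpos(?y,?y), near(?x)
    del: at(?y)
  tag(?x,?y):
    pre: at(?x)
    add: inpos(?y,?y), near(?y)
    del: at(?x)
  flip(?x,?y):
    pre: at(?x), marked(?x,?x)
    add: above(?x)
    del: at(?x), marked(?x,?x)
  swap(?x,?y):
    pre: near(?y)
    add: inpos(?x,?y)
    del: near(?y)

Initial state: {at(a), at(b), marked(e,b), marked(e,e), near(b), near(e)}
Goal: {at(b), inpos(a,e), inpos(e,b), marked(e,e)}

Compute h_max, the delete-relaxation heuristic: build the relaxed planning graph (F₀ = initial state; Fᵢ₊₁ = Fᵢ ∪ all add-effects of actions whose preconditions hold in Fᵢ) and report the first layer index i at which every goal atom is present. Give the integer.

F0 = init (6 atoms)
F1 = F0 ∪ {inpos(a,a), inpos(a,b), inpos(a,e), inpos(b,b), inpos(b,e), inpos(e,b), inpos(e,e), near(a)}  (14 atoms)
goal ⊆ F1  ⇒  h_max = 1

1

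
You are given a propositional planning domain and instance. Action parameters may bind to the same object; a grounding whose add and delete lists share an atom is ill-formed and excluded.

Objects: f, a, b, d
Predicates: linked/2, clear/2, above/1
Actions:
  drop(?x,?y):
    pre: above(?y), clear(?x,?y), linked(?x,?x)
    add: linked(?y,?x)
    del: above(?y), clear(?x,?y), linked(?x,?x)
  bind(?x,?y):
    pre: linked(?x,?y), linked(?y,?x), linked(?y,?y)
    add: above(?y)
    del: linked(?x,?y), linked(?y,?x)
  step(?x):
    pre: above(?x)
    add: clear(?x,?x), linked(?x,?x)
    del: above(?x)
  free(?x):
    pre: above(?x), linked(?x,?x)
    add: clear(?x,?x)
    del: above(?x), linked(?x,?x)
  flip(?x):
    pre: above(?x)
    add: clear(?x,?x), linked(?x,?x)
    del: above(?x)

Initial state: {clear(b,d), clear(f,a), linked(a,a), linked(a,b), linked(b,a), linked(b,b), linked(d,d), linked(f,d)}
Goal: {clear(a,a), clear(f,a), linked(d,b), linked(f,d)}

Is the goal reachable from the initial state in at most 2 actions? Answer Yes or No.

1. bind(a,a)  →  {above(a), clear(b,d), clear(f,a), linked(a,b), linked(b,a), linked(b,b), linked(d,d), linked(f,d)}
2. bind(d,d)  →  {above(a), above(d), clear(b,d), clear(f,a), linked(a,b), linked(b,a), linked(b,b), linked(f,d)}
3. drop(b,d)  →  {above(a), clear(f,a), linked(a,b), linked(b,a), linked(d,b), linked(f,d)}
4. step(a)  →  {clear(a,a), clear(f,a), linked(a,a), linked(a,b), linked(b,a), linked(d,b), linked(f,d)}
optimal plan length = 4; 4 > 2

No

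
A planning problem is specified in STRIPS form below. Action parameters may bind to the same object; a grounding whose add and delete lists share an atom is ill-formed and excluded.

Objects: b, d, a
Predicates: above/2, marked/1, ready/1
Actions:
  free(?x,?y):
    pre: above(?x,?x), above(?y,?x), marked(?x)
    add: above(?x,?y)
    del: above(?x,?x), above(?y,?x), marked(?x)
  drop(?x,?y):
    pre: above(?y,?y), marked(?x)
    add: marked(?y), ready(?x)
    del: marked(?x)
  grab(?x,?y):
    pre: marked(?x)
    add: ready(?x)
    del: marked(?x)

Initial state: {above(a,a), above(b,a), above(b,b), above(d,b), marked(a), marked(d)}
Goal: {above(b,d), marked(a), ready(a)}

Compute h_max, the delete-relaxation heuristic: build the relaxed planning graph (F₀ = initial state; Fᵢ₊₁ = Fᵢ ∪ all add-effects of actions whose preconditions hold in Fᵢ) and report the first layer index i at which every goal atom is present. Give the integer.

2

F0 = init (6 atoms)
F1 = F0 ∪ {above(a,b), marked(b), ready(a), ready(d)}  (10 atoms)
F2 = F1 ∪ {above(b,d), ready(b)}  (12 atoms)
goal ⊆ F2  ⇒  h_max = 2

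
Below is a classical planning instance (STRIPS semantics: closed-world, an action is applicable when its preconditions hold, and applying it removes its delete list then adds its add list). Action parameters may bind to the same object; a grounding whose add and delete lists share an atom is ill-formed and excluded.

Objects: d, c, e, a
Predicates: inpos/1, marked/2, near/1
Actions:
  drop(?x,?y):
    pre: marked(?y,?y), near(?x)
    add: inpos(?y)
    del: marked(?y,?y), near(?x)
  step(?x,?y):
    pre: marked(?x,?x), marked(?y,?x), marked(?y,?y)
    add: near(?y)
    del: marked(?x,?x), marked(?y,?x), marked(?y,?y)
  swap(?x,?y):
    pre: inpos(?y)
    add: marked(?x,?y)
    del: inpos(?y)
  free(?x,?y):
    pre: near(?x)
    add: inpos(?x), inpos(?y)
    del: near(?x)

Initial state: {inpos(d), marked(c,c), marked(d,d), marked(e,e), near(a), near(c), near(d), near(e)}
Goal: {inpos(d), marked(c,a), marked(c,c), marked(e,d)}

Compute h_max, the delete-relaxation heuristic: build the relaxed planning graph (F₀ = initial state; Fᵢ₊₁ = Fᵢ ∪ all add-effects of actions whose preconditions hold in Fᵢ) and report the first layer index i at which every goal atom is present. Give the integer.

2

F0 = init (8 atoms)
F1 = F0 ∪ {inpos(a), inpos(c), inpos(e), marked(a,d), marked(c,d), marked(e,d)}  (14 atoms)
F2 = F1 ∪ {marked(a,a), marked(a,c), marked(a,e), marked(c,a), marked(c,e), marked(d,a), marked(d,c), marked(d,e), marked(e,a), marked(e,c)}  (24 atoms)
goal ⊆ F2  ⇒  h_max = 2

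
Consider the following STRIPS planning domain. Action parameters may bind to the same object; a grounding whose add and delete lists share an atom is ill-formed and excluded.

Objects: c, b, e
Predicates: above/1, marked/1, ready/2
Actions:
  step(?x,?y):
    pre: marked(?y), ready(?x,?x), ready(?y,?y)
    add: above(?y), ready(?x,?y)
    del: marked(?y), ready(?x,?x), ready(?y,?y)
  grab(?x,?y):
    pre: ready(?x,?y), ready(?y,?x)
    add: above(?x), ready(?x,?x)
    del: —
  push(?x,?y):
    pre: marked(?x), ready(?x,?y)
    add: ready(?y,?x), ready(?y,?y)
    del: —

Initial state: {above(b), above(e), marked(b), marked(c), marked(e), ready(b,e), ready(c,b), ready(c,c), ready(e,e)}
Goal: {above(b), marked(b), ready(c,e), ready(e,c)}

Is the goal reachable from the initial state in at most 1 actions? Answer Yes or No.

1. step(c,e)  →  {above(b), above(e), marked(b), marked(c), ready(b,e), ready(c,b), ready(c,e)}
2. push(c,e)  →  {above(b), above(e), marked(b), marked(c), ready(b,e), ready(c,b), ready(c,e), ready(e,c), ready(e,e)}
optimal plan length = 2; 2 > 1

No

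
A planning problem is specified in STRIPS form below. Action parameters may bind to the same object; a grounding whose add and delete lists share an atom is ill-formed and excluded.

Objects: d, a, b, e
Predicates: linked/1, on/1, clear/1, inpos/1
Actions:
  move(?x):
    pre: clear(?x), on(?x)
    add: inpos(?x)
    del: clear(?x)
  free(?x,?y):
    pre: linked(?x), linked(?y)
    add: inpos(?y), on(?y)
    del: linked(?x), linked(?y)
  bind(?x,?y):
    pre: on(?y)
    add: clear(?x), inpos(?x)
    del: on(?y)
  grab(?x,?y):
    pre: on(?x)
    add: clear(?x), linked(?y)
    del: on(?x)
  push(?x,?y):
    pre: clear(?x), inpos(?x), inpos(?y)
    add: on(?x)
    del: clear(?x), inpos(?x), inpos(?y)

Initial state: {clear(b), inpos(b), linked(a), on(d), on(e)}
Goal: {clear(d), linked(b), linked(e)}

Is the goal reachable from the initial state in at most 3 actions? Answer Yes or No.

1. grab(d,b)  →  {clear(b), clear(d), inpos(b), linked(a), linked(b), on(e)}
2. grab(e,e)  →  {clear(b), clear(d), clear(e), inpos(b), linked(a), linked(b), linked(e)}
optimal plan length = 2; 2 ≤ 3

Yes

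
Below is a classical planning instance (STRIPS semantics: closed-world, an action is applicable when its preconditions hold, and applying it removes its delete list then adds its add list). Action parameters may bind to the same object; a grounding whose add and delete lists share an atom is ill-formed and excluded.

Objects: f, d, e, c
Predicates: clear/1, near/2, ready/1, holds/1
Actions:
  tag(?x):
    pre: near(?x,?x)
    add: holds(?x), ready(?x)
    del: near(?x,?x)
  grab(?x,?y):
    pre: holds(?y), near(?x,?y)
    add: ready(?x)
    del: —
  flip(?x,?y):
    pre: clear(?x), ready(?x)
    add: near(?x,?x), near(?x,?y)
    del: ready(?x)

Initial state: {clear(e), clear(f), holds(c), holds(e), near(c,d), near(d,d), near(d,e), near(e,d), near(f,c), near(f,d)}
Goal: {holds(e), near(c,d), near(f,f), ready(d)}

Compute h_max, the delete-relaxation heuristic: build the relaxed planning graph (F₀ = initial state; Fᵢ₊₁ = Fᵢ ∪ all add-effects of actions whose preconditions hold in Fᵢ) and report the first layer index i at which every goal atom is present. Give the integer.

2

F0 = init (10 atoms)
F1 = F0 ∪ {holds(d), ready(d), ready(f)}  (13 atoms)
F2 = F1 ∪ {near(f,e), near(f,f), ready(c), ready(e)}  (17 atoms)
goal ⊆ F2  ⇒  h_max = 2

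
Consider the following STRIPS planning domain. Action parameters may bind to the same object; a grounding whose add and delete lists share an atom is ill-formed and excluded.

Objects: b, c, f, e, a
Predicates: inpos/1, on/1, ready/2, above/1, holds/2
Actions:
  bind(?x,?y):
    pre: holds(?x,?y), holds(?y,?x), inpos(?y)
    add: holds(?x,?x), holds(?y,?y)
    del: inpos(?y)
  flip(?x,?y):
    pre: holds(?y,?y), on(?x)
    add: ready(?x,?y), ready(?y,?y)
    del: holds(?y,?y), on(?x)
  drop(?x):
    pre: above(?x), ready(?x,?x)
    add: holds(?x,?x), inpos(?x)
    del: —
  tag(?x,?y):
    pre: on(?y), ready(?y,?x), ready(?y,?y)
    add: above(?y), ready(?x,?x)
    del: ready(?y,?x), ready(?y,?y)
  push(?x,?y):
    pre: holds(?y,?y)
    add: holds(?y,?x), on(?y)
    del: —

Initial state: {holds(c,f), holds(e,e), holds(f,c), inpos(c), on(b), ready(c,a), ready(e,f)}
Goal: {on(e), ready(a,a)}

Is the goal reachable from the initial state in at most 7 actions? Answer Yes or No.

Yes

1. bind(f,c)  →  {holds(c,c), holds(c,f), holds(e,e), holds(f,c), holds(f,f), on(b), ready(c,a), ready(e,f)}
2. push(b,c)  →  {holds(c,b), holds(c,c), holds(c,f), holds(e,e), holds(f,c), holds(f,f), on(b), on(c), ready(c,a), ready(e,f)}
3. flip(b,c)  →  {holds(c,b), holds(c,f), holds(e,e), holds(f,c), holds(f,f), on(c), ready(b,c), ready(c,a), ready(c,c), ready(e,f)}
4. tag(a,c)  →  {above(c), holds(c,b), holds(c,f), holds(e,e), holds(f,c), holds(f,f), on(c), ready(a,a), ready(b,c), ready(e,f)}
5. push(b,e)  →  {above(c), holds(c,b), holds(c,f), holds(e,b), holds(e,e), holds(f,c), holds(f,f), on(c), on(e), ready(a,a), ready(b,c), ready(e,f)}
optimal plan length = 5; 5 ≤ 7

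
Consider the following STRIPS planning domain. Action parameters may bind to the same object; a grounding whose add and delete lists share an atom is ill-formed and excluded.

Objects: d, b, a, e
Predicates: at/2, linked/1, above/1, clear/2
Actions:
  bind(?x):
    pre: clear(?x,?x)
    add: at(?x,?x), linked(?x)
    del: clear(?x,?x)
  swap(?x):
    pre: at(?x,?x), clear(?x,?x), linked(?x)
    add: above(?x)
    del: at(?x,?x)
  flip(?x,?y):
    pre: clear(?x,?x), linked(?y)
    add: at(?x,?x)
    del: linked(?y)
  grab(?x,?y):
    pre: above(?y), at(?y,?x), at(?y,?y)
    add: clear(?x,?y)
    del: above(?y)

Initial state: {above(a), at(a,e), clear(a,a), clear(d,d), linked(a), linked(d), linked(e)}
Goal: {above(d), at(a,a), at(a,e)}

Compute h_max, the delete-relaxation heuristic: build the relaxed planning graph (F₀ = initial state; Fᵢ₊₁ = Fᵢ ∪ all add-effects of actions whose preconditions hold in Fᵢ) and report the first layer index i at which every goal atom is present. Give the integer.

F0 = init (7 atoms)
F1 = F0 ∪ {at(a,a), at(d,d)}  (9 atoms)
F2 = F1 ∪ {above(d), clear(e,a)}  (11 atoms)
goal ⊆ F2  ⇒  h_max = 2

2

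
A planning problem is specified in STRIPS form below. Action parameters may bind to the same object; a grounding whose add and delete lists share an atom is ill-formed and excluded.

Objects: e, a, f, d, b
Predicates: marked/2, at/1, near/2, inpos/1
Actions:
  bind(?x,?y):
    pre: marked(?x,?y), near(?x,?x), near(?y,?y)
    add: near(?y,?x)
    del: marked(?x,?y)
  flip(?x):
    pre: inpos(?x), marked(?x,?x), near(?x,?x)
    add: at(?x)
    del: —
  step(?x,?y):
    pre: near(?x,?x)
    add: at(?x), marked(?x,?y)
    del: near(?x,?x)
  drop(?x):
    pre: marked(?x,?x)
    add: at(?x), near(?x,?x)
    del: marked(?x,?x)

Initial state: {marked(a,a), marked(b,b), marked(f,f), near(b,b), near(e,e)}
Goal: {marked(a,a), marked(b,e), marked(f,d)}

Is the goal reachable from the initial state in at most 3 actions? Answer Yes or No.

Yes

1. step(b,e)  →  {at(b), marked(a,a), marked(b,b), marked(b,e), marked(f,f), near(e,e)}
2. drop(f)  →  {at(b), at(f), marked(a,a), marked(b,b), marked(b,e), near(e,e), near(f,f)}
3. step(f,d)  →  {at(b), at(f), marked(a,a), marked(b,b), marked(b,e), marked(f,d), near(e,e)}
optimal plan length = 3; 3 ≤ 3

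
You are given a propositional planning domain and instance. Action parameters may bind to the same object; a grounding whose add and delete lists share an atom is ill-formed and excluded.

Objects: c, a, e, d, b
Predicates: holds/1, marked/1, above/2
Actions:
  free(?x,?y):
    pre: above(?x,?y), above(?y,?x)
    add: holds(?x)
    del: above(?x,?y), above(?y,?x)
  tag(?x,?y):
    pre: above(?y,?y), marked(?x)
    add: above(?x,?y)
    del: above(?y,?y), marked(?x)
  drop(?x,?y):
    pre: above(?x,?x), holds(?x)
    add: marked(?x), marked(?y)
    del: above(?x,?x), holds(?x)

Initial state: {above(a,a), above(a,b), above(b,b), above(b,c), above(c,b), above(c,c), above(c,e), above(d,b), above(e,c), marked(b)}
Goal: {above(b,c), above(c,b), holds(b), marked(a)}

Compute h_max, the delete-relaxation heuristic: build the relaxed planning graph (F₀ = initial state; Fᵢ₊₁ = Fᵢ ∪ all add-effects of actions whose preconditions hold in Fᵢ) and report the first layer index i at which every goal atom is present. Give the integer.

F0 = init (10 atoms)
F1 = F0 ∪ {above(b,a), holds(a), holds(b), holds(c), holds(e)}  (15 atoms)
F2 = F1 ∪ {marked(a), marked(c), marked(d), marked(e)}  (19 atoms)
goal ⊆ F2  ⇒  h_max = 2

2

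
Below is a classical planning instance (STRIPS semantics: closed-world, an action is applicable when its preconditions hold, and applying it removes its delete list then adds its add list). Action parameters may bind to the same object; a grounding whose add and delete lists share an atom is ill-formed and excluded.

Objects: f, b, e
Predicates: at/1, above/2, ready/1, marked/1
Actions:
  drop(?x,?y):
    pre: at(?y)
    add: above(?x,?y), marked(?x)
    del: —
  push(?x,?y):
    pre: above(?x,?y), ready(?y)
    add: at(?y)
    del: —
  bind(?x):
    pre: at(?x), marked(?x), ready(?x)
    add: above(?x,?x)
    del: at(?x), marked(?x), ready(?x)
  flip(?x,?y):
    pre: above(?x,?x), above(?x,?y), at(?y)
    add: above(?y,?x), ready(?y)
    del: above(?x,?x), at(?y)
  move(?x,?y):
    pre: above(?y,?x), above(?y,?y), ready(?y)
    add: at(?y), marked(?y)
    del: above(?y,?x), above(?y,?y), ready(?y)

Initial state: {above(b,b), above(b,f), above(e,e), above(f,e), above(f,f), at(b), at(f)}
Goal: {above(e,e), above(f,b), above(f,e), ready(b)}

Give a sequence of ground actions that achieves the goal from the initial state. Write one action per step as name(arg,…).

drop(f,b); flip(f,b)

1. drop(f,b)  →  {above(b,b), above(b,f), above(e,e), above(f,b), above(f,e), above(f,f), at(b), at(f), marked(f)}
2. flip(f,b)  →  {above(b,b), above(b,f), above(e,e), above(f,b), above(f,e), at(f), marked(f), ready(b)}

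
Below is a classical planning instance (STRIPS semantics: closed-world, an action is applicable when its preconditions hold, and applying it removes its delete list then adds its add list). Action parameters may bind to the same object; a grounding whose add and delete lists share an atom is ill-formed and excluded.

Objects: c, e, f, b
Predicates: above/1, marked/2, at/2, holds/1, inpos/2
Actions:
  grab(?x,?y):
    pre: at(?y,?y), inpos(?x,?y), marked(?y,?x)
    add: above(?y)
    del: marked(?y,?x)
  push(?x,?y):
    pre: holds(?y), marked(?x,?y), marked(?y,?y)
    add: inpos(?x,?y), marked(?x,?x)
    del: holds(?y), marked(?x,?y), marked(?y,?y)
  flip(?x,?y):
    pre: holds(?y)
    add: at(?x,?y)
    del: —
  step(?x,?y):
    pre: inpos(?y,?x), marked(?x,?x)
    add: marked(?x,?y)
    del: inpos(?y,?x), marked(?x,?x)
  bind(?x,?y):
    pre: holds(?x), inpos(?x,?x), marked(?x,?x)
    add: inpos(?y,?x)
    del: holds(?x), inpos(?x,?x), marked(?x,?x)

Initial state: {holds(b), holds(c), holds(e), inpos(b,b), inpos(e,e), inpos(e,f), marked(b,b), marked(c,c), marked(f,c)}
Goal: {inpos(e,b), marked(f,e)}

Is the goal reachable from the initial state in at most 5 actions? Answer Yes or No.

1. push(f,c)  →  {holds(b), holds(e), inpos(b,b), inpos(e,e), inpos(e,f), inpos(f,c), marked(b,b), marked(f,f)}
2. step(f,e)  →  {holds(b), holds(e), inpos(b,b), inpos(e,e), inpos(f,c), marked(b,b), marked(f,e)}
3. bind(b,e)  →  {holds(e), inpos(e,b), inpos(e,e), inpos(f,c), marked(f,e)}
optimal plan length = 3; 3 ≤ 5

Yes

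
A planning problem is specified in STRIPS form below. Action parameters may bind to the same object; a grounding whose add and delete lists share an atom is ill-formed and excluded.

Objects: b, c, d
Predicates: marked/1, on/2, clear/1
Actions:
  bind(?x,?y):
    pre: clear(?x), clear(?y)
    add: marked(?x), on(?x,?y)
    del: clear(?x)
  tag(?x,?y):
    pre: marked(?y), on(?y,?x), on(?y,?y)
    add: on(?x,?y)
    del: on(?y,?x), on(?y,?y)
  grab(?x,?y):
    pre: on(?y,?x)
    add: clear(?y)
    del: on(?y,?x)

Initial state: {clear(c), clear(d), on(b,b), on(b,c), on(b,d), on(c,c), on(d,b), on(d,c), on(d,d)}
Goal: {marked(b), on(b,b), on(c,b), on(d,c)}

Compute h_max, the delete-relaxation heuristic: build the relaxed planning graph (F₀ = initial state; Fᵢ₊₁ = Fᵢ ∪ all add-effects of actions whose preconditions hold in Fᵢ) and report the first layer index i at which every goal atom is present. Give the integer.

F0 = init (9 atoms)
F1 = F0 ∪ {clear(b), marked(c), marked(d), on(c,d)}  (13 atoms)
F2 = F1 ∪ {marked(b), on(c,b)}  (15 atoms)
goal ⊆ F2  ⇒  h_max = 2

2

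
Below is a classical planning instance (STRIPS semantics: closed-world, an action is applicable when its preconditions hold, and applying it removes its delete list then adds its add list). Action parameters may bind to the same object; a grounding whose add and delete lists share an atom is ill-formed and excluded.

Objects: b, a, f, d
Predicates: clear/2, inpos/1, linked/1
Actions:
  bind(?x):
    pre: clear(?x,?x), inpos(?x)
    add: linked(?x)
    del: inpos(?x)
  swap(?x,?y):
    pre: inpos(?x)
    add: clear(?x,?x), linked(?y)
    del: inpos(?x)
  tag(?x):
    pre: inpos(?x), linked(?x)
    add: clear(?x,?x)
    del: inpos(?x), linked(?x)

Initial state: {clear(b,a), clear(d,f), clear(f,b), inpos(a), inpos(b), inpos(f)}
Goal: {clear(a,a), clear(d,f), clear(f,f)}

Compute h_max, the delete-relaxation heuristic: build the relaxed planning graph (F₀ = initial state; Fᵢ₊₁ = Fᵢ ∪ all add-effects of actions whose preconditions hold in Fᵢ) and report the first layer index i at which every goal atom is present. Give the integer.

1

F0 = init (6 atoms)
F1 = F0 ∪ {clear(a,a), clear(b,b), clear(f,f), linked(a), linked(b), linked(d), linked(f)}  (13 atoms)
goal ⊆ F1  ⇒  h_max = 1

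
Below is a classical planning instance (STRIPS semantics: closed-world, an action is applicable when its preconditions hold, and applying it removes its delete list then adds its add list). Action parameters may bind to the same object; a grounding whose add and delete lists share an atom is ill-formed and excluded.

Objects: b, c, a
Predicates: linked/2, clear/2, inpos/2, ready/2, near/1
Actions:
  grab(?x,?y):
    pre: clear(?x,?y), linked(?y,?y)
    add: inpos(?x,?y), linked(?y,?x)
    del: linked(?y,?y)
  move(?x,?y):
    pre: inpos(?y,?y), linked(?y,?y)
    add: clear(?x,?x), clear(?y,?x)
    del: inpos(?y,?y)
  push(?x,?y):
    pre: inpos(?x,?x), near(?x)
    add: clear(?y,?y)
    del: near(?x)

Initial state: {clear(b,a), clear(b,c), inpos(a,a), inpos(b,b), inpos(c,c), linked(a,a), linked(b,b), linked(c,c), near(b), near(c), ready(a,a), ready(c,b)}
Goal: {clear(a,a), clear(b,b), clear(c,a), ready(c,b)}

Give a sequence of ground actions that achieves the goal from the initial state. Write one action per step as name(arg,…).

1. move(b,b)  →  {clear(b,a), clear(b,b), clear(b,c), inpos(a,a), inpos(c,c), linked(a,a), linked(b,b), linked(c,c), near(b), near(c), ready(a,a), ready(c,b)}
2. move(a,c)  →  {clear(a,a), clear(b,a), clear(b,b), clear(b,c), clear(c,a), inpos(a,a), linked(a,a), linked(b,b), linked(c,c), near(b), near(c), ready(a,a), ready(c,b)}

move(b,b); move(a,c)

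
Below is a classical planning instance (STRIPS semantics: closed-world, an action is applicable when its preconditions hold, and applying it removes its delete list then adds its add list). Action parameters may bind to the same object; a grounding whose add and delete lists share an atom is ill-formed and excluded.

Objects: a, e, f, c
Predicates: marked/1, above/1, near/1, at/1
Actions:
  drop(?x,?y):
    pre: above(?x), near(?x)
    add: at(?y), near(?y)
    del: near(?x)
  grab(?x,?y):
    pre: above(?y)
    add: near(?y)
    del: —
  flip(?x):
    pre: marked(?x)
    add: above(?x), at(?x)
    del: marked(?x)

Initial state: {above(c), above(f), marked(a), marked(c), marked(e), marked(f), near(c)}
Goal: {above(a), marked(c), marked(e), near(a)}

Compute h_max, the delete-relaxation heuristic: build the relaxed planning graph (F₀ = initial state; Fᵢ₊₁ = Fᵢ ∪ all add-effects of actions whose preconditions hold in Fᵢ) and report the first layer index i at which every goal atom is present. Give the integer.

F0 = init (7 atoms)
F1 = F0 ∪ {above(a), above(e), at(a), at(c), at(e), at(f), near(a), near(e), near(f)}  (16 atoms)
goal ⊆ F1  ⇒  h_max = 1

1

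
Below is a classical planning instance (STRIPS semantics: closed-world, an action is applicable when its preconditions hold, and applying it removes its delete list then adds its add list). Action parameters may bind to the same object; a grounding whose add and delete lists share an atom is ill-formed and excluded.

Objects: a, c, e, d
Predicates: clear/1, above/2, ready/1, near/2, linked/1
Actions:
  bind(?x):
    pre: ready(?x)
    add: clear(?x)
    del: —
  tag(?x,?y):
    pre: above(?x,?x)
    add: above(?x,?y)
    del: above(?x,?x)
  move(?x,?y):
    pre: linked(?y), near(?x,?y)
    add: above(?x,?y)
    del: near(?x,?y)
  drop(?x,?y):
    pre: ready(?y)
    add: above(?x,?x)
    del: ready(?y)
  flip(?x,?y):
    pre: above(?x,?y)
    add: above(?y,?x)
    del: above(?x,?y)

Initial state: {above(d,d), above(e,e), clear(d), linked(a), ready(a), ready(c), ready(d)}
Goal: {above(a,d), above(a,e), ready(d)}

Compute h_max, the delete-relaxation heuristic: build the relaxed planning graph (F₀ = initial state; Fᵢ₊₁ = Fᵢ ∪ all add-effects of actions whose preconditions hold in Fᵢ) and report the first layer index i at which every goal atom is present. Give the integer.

2

F0 = init (7 atoms)
F1 = F0 ∪ {above(a,a), above(c,c), above(d,a), above(d,c), above(d,e), above(e,a), above(e,c), above(e,d), clear(a), clear(c)}  (17 atoms)
F2 = F1 ∪ {above(a,c), above(a,d), above(a,e), above(c,a), above(c,d), above(c,e)}  (23 atoms)
goal ⊆ F2  ⇒  h_max = 2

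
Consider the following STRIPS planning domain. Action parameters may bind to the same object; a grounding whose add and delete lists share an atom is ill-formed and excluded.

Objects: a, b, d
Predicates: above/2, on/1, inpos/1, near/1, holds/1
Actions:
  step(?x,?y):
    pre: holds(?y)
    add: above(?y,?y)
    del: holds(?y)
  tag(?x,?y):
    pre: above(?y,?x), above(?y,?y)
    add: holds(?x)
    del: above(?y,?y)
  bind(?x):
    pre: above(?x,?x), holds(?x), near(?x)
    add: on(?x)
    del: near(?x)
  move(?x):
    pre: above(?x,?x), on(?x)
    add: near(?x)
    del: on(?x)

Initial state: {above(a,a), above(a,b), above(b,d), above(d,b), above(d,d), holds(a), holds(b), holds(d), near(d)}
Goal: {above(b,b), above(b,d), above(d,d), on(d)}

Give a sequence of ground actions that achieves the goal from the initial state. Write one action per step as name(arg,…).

step(a,b); bind(d)

1. step(a,b)  →  {above(a,a), above(a,b), above(b,b), above(b,d), above(d,b), above(d,d), holds(a), holds(d), near(d)}
2. bind(d)  →  {above(a,a), above(a,b), above(b,b), above(b,d), above(d,b), above(d,d), holds(a), holds(d), on(d)}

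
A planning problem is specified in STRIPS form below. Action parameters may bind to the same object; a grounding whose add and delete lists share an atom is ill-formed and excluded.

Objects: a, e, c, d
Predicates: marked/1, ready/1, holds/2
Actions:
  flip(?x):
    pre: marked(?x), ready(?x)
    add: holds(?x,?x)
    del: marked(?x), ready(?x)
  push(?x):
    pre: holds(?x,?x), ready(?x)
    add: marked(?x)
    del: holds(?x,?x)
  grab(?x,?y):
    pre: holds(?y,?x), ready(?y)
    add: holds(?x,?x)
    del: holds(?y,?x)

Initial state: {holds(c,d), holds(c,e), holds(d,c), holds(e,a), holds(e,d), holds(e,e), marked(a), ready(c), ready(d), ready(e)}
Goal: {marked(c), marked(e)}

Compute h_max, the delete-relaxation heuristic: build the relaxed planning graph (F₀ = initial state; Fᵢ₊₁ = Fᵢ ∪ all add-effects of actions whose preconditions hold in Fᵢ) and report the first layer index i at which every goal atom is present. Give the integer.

F0 = init (10 atoms)
F1 = F0 ∪ {holds(a,a), holds(c,c), holds(d,d), marked(e)}  (14 atoms)
F2 = F1 ∪ {marked(c), marked(d)}  (16 atoms)
goal ⊆ F2  ⇒  h_max = 2

2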